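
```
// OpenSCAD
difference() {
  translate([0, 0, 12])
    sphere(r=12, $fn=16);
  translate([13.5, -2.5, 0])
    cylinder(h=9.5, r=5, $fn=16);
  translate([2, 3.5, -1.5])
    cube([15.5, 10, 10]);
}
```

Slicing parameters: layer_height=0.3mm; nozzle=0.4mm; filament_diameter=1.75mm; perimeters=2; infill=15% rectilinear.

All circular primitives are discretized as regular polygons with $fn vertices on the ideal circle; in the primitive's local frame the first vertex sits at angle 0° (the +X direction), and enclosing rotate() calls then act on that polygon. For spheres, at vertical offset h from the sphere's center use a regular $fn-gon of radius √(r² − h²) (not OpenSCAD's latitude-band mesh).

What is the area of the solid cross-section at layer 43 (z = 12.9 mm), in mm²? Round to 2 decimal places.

At z = 12.9 mm: the sphere: section is a regular 16-gon, circumradius = √(r²−h²) = √(12²−0.9²) = 11.966 (area = (16/2)·11.966²·sin(360°/16) = 438.37 mm²); the cylinder at (13.5, -2.5) does not reach this height (z outside [0, 9.5]); the cube at (2, 3.5) is absent (z outside [-1.5, 8.5]); After the difference (first − rest): none of the subtracted shapes is present at this height, so the r=12 sphere is unchanged — area = 438.37 mm². Overall, the cross-section is a single solid region. Net area = 438.37 mm².

438.37 mm²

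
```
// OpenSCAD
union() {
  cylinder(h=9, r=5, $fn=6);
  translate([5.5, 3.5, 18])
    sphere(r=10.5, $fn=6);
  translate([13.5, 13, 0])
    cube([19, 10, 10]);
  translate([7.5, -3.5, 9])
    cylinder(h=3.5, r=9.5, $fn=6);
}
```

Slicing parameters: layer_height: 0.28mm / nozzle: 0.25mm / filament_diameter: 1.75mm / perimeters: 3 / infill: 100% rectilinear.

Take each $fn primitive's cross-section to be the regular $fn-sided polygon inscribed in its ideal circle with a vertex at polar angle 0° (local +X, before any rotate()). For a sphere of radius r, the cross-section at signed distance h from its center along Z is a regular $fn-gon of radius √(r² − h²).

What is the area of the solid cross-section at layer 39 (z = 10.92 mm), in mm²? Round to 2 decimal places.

At z = 10.92 mm: the cylinder is not intersected at this z (z outside [0, 9]); the r=10.5 sphere at (5.5, 3.5) slices to a regular 6-gon of circumradius 7.754 (√(r²−h²) with h=7.08 from center) (area = (6/2)·7.754²·sin(360°/6) = 156.21 mm²); the cube at (13.5, 13) is not intersected at this z (z outside [0, 10]); the r=9.5 cylinder at (7.5, -3.5) gives a regular 6-gon of circumradius 9.5 (constant along its height) (area = (6/2)·9.500²·sin(360°/6) = 234.48 mm²); Taking the union: the regions partially overlap — summed areas 390.68 mm² minus the doubly-counted overlap 82.60 mm² gives 308.08 mm² — area = 308.08 mm². Overall, the cross-section is a single solid region. Net area = 308.08 mm².

308.08 mm²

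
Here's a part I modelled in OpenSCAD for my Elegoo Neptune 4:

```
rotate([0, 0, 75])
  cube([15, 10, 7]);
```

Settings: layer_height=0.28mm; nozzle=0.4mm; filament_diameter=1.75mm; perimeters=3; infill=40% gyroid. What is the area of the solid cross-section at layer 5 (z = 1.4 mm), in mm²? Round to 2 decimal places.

At z = 1.4 mm: the 15×10 cube contributes its full rectangle (area 150.00 mm²); (rotated 75° about Z; rotation is an isometry so areas/perimeters/island counts are preserved). Overall, the cross-section is a single solid region. Net area = 150.00 mm².

150.00 mm²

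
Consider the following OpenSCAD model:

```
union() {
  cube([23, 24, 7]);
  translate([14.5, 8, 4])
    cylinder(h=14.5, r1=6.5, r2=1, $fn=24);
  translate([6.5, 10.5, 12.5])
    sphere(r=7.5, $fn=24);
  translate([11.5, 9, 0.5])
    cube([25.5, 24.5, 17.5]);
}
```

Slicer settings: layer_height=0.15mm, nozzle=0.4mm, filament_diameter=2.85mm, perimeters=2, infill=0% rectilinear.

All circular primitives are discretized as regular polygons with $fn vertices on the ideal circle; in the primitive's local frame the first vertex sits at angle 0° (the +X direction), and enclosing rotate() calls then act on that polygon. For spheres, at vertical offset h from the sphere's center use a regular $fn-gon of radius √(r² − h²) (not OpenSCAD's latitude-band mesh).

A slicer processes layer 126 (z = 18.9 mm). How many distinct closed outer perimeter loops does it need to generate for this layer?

At z = 18.9 mm: the cube does not reach this height (z outside [0, 7]); the cone at (14.5, 8) is not intersected at this z (z outside [4, 18.5]); the r=7.5 sphere at (6.5, 10.5) contributes a regular 24-gon of circumradius √(7.5²−6.4²) = 3.910; the cube at (11.5, 9) is absent (z outside [0.5, 18]); Combining (union): only the r=7.5 sphere at (6.5, 10.5) is present, so the union is just that shape — 1 connected region. The result has 1 disconnected region.

1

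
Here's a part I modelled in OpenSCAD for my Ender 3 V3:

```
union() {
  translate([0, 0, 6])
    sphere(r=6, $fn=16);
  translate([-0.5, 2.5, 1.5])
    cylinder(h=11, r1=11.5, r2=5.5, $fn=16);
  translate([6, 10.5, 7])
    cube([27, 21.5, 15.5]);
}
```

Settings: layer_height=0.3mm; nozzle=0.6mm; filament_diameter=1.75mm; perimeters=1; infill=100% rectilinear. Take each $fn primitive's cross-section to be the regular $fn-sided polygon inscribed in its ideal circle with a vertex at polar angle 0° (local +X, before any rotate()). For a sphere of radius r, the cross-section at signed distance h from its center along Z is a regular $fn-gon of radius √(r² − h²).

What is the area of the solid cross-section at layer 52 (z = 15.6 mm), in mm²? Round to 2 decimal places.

580.50 mm²

At z = 15.6 mm: the sphere is not intersected at this z (|z−center|=9.600 > r=6); the cone at (-0.5, 2.5) is absent (z outside [1.5, 12.5]); the cube at (6, 10.5) (footprint 27×21.5) is included at this height (area 580.50 mm²); Combining (union): only the 27×21.5 cube at (6, 10.5) is present, so the union is just that shape — area = 580.50 mm². Overall, the cross-section is a single solid region. Net area = 580.50 mm².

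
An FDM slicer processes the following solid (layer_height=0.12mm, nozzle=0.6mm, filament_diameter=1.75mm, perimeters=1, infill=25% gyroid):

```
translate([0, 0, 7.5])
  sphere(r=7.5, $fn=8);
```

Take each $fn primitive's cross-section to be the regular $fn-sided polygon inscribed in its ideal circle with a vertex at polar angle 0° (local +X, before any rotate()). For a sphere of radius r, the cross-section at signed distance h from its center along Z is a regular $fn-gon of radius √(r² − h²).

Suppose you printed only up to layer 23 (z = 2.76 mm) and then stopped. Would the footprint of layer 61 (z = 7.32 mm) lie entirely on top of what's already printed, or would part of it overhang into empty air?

part overhangs

Compare the two slices. At z = 2.76: the sphere: section is a regular 8-gon, circumradius = √(r²−h²) = √(7.5²−4.74²) = 5.812 (area = (8/2)·5.812²·sin(360°/8) = 95.55 mm²). At z = 7.32: the r=7.5 sphere contributes a regular 8-gon of circumradius √(7.5²−0.18²) = 7.498 (area = (8/2)·7.498²·sin(360°/8) = 159.01 mm²). Checking containment: at z = 7.32 the cross-section extends beyond the z = 2.76 cross-section by about 63.46 mm².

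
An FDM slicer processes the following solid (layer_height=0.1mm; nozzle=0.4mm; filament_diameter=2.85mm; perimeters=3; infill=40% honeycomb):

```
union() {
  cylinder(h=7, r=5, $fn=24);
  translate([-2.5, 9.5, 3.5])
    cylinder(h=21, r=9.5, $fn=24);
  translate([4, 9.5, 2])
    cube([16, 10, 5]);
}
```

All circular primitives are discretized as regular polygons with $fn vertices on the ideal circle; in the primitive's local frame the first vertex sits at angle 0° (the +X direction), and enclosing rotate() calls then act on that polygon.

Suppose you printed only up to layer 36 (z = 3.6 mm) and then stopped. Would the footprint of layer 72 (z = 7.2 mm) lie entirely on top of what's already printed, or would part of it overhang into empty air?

entirely on top

Compare the two slices. At z = 3.6: the r=5 cylinder contributes a regular 24-gon of circumradius 5 (area = (24/2)·5.000²·sin(360°/24) = 77.65 mm²); the r=9.5 cylinder at (-2.5, 9.5) contributes a regular 24-gon of circumradius 9.5 (area = (24/2)·9.500²·sin(360°/24) = 280.30 mm²); the cube at (4, 9.5) is present — its section is the full 16×10 rectangle (area 160.00 mm²); Combining (union): the regions partially overlap — summed areas 517.95 mm² minus the doubly-counted overlap 44.81 mm² gives 473.13 mm² — area = 473.13 mm². At z = 7.2: the cylinder does not reach this height (z outside [0, 7]); the r=9.5 cylinder at (-2.5, 9.5) gives a regular 24-gon of circumradius 9.5 (constant along its height) (area = (24/2)·9.500²·sin(360°/24) = 280.30 mm²); the cube at (4, 9.5) is not intersected at this z (z outside [2, 7]); Merging all regions: only the r=9.5 cylinder at (-2.5, 9.5) is present, so the union is just that shape — area = 280.30 mm². Checking containment: the cross-section at z = 7.2 is a subset of the cross-section at z = 3.6.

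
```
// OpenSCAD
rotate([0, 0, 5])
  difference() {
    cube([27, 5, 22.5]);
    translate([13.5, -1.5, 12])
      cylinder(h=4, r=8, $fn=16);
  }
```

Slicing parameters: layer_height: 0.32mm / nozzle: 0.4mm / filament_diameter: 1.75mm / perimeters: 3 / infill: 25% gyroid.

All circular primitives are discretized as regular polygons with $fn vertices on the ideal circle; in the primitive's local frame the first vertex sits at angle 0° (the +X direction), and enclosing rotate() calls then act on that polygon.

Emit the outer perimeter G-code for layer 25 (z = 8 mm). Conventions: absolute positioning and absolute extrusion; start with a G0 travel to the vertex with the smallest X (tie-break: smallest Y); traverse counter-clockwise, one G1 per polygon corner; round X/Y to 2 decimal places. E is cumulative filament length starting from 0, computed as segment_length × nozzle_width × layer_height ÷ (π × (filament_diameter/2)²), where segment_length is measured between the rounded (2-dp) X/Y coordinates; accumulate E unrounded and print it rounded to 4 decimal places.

G0 X-0.44 Y4.98 Z8.00
G1 X0.00 Y0.00 E0.2660
G1 X26.90 Y2.35 E1.7030
G1 X26.46 Y7.33 E1.9691
G1 X-0.44 Y4.98 E3.4060

At z = 8 mm: the cube is present — its section is the full 27×5 rectangle; the cylinder at (13.5, -1.5) is not intersected at this z (z outside [12, 16]); Subtracting the remaining from the first: none of the subtracted shapes is present at this height, so the 27×5 cube is unchanged — 1 connected region; (whole slice rotated 5° about Z — lengths, areas and connectivity unchanged). The outline is a single polygon with 4 vertices. Extrusion per mm of travel: 0.4 × 0.32 / (π × 0.875²) = 0.053216. Accumulating E over each segment gives final E = 3.4060.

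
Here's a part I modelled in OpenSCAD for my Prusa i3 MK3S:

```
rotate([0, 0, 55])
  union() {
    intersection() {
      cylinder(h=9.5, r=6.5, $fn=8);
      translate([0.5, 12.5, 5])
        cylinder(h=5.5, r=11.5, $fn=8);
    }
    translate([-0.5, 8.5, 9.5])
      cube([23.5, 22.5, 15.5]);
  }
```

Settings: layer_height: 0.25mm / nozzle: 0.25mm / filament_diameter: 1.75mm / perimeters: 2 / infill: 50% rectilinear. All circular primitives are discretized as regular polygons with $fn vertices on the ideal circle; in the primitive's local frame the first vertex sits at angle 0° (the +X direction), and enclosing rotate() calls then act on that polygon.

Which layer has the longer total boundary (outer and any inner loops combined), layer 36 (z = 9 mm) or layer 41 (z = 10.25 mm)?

layer 41 (z = 10.25 mm)

Layer 36 (z = 9): the r=6.5 cylinder gives a regular 8-gon of circumradius 6.5 (constant along its height) (perimeter = 2·8·6.500·sin(180°/8) = 39.80 mm); the r=11.5 cylinder at (0.5, 12.5) gives a regular 8-gon of circumradius 11.5 (constant along its height) (perimeter = 2·8·11.500·sin(180°/8) = 70.41 mm); Keeping only the common overlap: the r=11.5 cylinder at (0.5, 12.5) partially overlaps the r=6.5 cylinder; clipping to the common part keeps 33.98 mm² — boundary = 24.32 mm; the cube at (-0.5, 8.5) is absent (z outside [9.5, 25]); Taking the union: only the result so far is present, so the union is just that shape — boundary = 24.32 mm; (rotated 55° about Z; rotation is an isometry so areas/perimeters/island counts are preserved). So its perimeter = 24.32 mm. Layer 41 (z = 10.25): the cylinder does not reach this height (z outside [0, 9.5]); the r=11.5 cylinder at (0.5, 12.5) contributes a regular 8-gon of circumradius 11.5 (perimeter = 2·8·11.500·sin(180°/8) = 70.41 mm); After intersecting: at least one operand is absent at this height, so nothing remains; the cube at (-0.5, 8.5) (footprint 23.5×22.5) is included at this height (perimeter 92.00 mm); Taking the union: only the 23.5×22.5 cube at (-0.5, 8.5) is present, so the union is just that shape — boundary = 92.00 mm; (rotated 55° about Z; rotation is an isometry so areas/perimeters/island counts are preserved). So its perimeter = 92.00 mm. Layer 41 is larger (92.00 vs 24.32 mm).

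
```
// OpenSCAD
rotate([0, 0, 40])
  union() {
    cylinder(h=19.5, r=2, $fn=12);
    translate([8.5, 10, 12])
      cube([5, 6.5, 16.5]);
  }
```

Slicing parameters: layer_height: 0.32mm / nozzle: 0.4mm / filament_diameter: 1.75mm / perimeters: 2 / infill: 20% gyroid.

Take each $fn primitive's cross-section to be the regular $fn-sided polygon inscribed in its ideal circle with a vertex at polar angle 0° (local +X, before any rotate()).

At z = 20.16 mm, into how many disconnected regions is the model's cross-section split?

At z = 20.16 mm: the cylinder is absent (z outside [0, 19.5]); the cube at (8.5, 10) (footprint 5×6.5) is included at this height; Merging all regions: only the 5×6.5 cube at (8.5, 10) is present, so the union is just that shape — 1 connected region; (rotated 40° about Z; rotation is an isometry so areas/perimeters/island counts are preserved). The result has 1 disconnected region.

1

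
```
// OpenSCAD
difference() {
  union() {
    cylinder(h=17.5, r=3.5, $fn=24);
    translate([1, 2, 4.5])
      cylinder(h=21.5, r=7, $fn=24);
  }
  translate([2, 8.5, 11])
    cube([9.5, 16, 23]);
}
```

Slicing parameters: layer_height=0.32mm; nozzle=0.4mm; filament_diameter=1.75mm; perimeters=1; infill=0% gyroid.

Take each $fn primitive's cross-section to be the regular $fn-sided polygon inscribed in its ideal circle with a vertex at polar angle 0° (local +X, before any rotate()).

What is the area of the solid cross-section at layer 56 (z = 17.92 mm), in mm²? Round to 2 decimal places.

151.85 mm²

At z = 17.92 mm: the cylinder is absent (z outside [0, 17.5]); the r=7 cylinder at (1, 2) gives a regular 24-gon of circumradius 7 (constant along its height) (area = (24/2)·7.000²·sin(360°/24) = 152.19 mm²); Combining (union): only the r=7 cylinder at (1, 2) is present, so the union is just that shape — area = 152.19 mm²; the cube at (2, 8.5) is present — its section is the full 9.5×16 rectangle (area 152.00 mm²); After the difference (first − rest): starting from that combined region (152.19 mm²), the 9.5×16 cube at (2, 8.5) partially overlaps it — only the 0.34 mm² overlap (of its 152.00 mm²) is removed, clipping the outline — area = 151.85 mm². Overall, the cross-section is a single solid region. Net area = 151.85 mm².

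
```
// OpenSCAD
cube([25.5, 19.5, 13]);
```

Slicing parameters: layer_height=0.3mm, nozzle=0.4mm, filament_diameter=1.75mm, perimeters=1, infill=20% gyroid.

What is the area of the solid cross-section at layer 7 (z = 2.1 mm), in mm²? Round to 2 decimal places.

At z = 2.1 mm: the cube (footprint 25.5×19.5) is included at this height (area 497.25 mm²). Overall, the cross-section is a single solid region. Net area = 497.25 mm².

497.25 mm²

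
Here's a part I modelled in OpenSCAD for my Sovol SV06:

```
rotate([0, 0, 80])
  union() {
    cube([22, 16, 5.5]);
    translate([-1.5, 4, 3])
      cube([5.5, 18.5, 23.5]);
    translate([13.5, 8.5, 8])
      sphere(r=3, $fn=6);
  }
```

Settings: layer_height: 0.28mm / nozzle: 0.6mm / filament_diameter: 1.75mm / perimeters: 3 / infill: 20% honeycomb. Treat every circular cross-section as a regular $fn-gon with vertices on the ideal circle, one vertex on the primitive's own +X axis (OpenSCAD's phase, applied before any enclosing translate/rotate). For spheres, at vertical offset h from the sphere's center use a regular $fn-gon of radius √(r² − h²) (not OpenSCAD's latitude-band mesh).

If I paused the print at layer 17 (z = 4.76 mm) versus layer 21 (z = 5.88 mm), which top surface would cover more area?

Layer 17 (z = 4.76): the cube is present — its section is the full 22×16 rectangle (area 352.00 mm²); the cube at (-1.5, 4) is present — its section is the full 5.5×18.5 rectangle (area 101.75 mm²); the sphere at (13.5, 8.5) is not intersected at this z (|z−center|=3.240 > r=3); Merging all regions: the regions partially overlap — summed areas 453.75 mm² minus the doubly-counted overlap 48.00 mm² gives 405.75 mm² — area = 405.75 mm²; (whole slice rotated 80° about Z — lengths, areas and connectivity unchanged). So its area = 405.75 mm². Layer 21 (z = 5.88): the cube is not intersected at this z (z outside [0, 5.5]); the cube at (-1.5, 4) is present — its section is the full 5.5×18.5 rectangle (area 101.75 mm²); the r=3 sphere at (13.5, 8.5) contributes a regular 6-gon of circumradius √(3²−2.12²) = 2.123 (area = (6/2)·2.123²·sin(360°/6) = 11.71 mm²); Combining (union): the 2 present regions are separate (no shared area or edge), so areas and boundary lengths simply add and each stays a separate island — area = 113.46 mm²; (rotated 80° about Z; rotation is an isometry so areas/perimeters/island counts are preserved). So its area = 113.46 mm². Layer 17 is larger (405.75 vs 113.46 mm²).

layer 17 (z = 4.76 mm)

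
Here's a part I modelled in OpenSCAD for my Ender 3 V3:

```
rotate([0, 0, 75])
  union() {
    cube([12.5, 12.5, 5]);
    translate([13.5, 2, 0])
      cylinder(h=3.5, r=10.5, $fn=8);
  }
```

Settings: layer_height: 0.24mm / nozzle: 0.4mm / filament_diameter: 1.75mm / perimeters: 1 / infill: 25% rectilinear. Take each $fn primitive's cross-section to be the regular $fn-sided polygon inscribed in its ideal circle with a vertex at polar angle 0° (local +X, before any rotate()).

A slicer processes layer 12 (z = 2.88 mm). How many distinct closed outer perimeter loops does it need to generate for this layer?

1

At z = 2.88 mm: the cube is present — its section is the full 12.5×12.5 rectangle; the cylinder at (13.5, 2): section is a regular 8-gon, circumradius r=10.5; Combining (union): the regions partially overlap (shared area 85.84 mm²), so overlapping operands fuse into one piece — 1 connected region; (rotated 75° about Z; rotation is an isometry so areas/perimeters/island counts are preserved). The result has 1 disconnected region.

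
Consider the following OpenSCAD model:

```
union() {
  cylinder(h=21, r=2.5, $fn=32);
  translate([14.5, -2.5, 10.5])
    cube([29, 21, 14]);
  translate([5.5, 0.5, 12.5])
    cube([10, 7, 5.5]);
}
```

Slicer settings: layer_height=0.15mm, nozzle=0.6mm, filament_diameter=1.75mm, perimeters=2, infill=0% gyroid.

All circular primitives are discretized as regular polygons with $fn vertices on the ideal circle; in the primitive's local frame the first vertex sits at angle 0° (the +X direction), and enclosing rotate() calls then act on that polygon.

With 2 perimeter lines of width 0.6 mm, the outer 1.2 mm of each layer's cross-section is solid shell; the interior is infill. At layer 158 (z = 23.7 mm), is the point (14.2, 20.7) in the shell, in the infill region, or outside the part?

outside

At z = 23.7 mm: the cylinder is absent (z outside [0, 21]); the 29×21 cube at (14.5, -2.5) contributes its full rectangle; the cube at (5.5, 0.5) is not intersected at this z (z outside [12.5, 18]); Combining (union): only the 29×21 cube at (14.5, -2.5) is present, so the union is just that shape — 1 connected region. Overall, the cross-section is a single solid region. The nearest boundary edge runs (43.50, 18.50)→(14.50, 18.50); distance from the point to it = 2.22 mm. The point is not inside any of the regions above, so it lies outside the cross-section (2.22 mm from the nearest boundary).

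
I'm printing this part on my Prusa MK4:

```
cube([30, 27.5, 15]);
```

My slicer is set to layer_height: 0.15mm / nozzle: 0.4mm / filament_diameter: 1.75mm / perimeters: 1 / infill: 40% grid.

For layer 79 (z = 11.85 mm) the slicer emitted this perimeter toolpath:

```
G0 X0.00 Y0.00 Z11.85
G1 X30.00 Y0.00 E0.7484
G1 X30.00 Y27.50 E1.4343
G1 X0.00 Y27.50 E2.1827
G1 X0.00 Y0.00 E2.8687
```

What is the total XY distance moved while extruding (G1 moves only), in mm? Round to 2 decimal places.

115.00 mm

Sum the Euclidean lengths of each G1 segment: total = 115.00 mm.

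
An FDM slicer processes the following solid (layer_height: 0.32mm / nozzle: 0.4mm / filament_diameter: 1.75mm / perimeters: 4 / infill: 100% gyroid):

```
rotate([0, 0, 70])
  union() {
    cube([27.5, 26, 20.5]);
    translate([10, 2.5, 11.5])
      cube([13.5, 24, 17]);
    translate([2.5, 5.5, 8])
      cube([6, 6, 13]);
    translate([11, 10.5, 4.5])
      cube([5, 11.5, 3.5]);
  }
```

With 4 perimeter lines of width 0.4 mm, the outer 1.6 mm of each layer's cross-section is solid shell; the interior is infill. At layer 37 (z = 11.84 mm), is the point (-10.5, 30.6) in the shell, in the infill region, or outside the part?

At z = 11.84 mm: the cube is present — its section is the full 27.5×26 rectangle; the cube at (10, 2.5) is present — its section is the full 13.5×24 rectangle; the 6×6 cube at (2.5, 5.5) contributes its full rectangle; the cube at (11, 10.5) is absent (z outside [4.5, 8]); Taking the union: the regions partially overlap (shared area 353.25 mm²), so overlapping operands fuse into one piece — 1 connected region; (whole slice rotated 70° about Z — lengths, areas and connectivity unchanged). Overall, the cross-section is a single solid region. Undo the 70° rotation: the query point maps to (25.163, 20.333) in the un-rotated model frame. The nearest boundary edge runs (27.50, 26.00)→(27.50, 0.00); distance from the point to it = 2.34 mm. The point is inside the cross-section and 2.34 mm from the nearest boundary — more than the 1.6 mm shell width (4 × 0.4), so it's in the infill interior.

infill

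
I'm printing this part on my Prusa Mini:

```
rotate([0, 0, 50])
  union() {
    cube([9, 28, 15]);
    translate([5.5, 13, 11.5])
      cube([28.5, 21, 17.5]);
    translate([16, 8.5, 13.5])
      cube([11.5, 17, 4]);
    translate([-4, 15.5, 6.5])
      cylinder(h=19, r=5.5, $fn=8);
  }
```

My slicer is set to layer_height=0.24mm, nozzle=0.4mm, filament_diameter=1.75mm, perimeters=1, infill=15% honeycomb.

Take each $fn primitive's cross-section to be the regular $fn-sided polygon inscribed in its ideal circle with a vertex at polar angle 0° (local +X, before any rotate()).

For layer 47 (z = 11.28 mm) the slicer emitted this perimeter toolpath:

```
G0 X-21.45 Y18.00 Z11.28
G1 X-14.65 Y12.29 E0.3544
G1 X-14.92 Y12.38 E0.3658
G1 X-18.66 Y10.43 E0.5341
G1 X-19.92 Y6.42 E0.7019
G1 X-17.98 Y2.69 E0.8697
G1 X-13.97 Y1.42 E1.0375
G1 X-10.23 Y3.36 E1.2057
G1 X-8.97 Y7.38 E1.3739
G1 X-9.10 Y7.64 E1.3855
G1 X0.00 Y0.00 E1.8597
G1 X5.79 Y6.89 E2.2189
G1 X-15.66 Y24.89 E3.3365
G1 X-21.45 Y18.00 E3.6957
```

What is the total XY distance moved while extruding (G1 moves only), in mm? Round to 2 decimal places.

92.60 mm

Sum the Euclidean lengths of each G1 segment: total = 92.60 mm.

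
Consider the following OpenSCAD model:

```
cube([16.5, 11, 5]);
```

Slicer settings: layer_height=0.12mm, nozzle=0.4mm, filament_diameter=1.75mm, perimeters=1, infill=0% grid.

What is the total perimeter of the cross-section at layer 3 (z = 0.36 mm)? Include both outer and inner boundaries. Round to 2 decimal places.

At z = 0.36 mm: the 16.5×11 cube contributes its full rectangle (perimeter 55.00 mm). Overall, the cross-section is a single solid region. Total boundary length (outer) = 55.00 mm.

55.00 mm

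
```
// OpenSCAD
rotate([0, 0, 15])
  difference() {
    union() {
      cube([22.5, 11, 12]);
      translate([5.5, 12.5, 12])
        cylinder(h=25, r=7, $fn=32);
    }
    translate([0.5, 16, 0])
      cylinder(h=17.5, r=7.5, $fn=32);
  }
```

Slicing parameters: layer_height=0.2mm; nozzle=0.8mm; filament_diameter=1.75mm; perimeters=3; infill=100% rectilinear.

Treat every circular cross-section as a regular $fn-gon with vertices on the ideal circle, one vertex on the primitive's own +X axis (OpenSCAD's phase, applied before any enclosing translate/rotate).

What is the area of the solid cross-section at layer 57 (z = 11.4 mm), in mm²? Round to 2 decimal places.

At z = 11.4 mm: the cube is present — its section is the full 22.5×11 rectangle (area 247.50 mm²); the cylinder at (5.5, 12.5) does not reach this height (z outside [12, 37]); Combining (union): only the 22.5×11 cube is present, so the union is just that shape — area = 247.50 mm²; the r=7.5 cylinder at (0.5, 16) contributes a regular 32-gon of circumradius 7.5 (area = (32/2)·7.500²·sin(360°/32) = 175.58 mm²); Subtracting the remaining from the first: starting from the result so far (247.50 mm²), the r=7.5 cylinder at (0.5, 16) partially overlaps it — only the 10.77 mm² overlap (of its 175.58 mm²) is removed, clipping the outline — area = 236.73 mm²; (rotated 15° about Z; rotation is an isometry so areas/perimeters/island counts are preserved). Overall, the cross-section is a single solid region. Net area = 236.73 mm².

236.73 mm²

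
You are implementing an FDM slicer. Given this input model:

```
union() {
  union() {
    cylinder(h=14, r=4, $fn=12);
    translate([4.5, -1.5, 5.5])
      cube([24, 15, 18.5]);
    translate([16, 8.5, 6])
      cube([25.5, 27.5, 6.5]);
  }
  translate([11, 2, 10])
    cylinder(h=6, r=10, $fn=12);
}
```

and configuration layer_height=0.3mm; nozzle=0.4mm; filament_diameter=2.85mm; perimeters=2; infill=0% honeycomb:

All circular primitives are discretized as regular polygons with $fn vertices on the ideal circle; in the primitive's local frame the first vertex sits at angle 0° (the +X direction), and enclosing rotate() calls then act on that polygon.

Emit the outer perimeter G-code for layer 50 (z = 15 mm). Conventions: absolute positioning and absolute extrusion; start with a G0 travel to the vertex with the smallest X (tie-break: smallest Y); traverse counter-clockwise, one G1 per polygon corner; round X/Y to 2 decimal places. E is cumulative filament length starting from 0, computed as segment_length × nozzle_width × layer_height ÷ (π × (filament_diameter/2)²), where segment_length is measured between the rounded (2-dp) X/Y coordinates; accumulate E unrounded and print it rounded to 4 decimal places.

G0 X1.00 Y2.00 Z15.00
G1 X2.34 Y-3.00 E0.0974
G1 X6.00 Y-6.66 E0.1947
G1 X11.00 Y-8.00 E0.2921
G1 X16.00 Y-6.66 E0.3895
G1 X19.66 Y-3.00 E0.4868
G1 X20.06 Y-1.50 E0.5160
G1 X28.50 Y-1.50 E0.6748
G1 X28.50 Y13.50 E0.9570
G1 X4.50 Y13.50 E1.4084
G1 X4.50 Y9.16 E1.4901
G1 X2.34 Y7.00 E1.5475
G1 X1.00 Y2.00 E1.6449

At z = 15 mm: the cylinder is absent (z outside [0, 14]); the 24×15 cube at (4.5, -1.5) contributes its full rectangle; the cube at (16, 8.5) is absent (z outside [6, 12.5]); Taking the union: only the 24×15 cube at (4.5, -1.5) is present, so the union is just that shape — 1 connected region; the r=10 cylinder at (11, 2) contributes a regular 12-gon of circumradius 10; Merging all regions: the regions partially overlap (shared area 189.62 mm²), so overlapping operands fuse into one piece — 1 connected region. The outline is a single polygon with 12 vertices. Extrusion per mm of travel: 0.4 × 0.3 / (π × 1.425²) = 0.018811. Accumulating E over each segment gives final E = 1.6449.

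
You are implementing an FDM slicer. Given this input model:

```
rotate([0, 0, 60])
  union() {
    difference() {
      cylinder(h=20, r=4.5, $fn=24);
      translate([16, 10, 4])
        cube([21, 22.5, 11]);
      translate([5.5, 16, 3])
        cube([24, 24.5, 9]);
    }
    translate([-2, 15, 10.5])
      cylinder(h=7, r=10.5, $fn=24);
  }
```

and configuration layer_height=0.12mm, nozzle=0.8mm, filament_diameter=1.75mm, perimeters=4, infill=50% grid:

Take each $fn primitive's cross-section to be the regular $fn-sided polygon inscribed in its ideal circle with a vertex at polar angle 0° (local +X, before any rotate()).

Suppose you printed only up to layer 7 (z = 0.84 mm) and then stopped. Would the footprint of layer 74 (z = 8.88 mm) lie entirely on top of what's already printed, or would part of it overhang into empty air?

entirely on top

Compare the two slices. At z = 0.84: the r=4.5 cylinder contributes a regular 24-gon of circumradius 4.5 (area = (24/2)·4.500²·sin(360°/24) = 62.89 mm²); the cube at (16, 10) is absent (z outside [4, 15]); the cube at (5.5, 16) is not intersected at this z (z outside [3, 12]); Taking the first minus the rest: none of the subtracted shapes is present at this height, so the r=4.5 cylinder is unchanged — area = 62.89 mm²; the cylinder at (-2, 15) is not intersected at this z (z outside [10.5, 17.5]); Combining (union): only that combined region is present, so the union is just that shape — area = 62.89 mm²; (whole slice rotated 60° about Z — lengths, areas and connectivity unchanged). At z = 8.88: the r=4.5 cylinder contributes a regular 24-gon of circumradius 4.5 (area = (24/2)·4.500²·sin(360°/24) = 62.89 mm²); the 21×22.5 cube at (16, 10) contributes its full rectangle (area 472.50 mm²); the cube at (5.5, 16) (footprint 24×24.5) is included at this height (area 588.00 mm²); After the difference (first − rest): starting from the r=4.5 cylinder (62.89 mm²), the 21×22.5 cube at (16, 10) misses the remaining region (no effect); the 24×24.5 cube at (5.5, 16) misses the remaining region (no effect) — area = 62.89 mm²; the cylinder at (-2, 15) is absent (z outside [10.5, 17.5]); Merging all regions: only the result so far is present, so the union is just that shape — area = 62.89 mm²; (rotated 60° about Z; rotation is an isometry so areas/perimeters/island counts are preserved). Checking containment: the cross-section at z = 8.88 is a subset of the cross-section at z = 0.84.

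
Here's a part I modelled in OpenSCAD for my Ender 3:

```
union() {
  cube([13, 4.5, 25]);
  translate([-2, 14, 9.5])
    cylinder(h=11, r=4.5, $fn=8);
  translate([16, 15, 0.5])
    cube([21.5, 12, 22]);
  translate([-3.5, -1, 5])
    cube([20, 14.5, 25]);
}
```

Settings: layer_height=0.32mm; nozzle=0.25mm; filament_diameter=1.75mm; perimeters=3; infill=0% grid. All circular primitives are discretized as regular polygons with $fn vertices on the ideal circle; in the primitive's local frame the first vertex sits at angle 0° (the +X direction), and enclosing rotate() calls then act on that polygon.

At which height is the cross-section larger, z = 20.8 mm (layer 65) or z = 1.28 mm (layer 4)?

Layer 65 (z = 20.8): the cube (footprint 13×4.5) is included at this height (area 58.50 mm²); the cylinder at (-2, 14) is not intersected at this z (z outside [9.5, 20.5]); the cube at (16, 15) (footprint 21.5×12) is included at this height (area 258.00 mm²); the 20×14.5 cube at (-3.5, -1) contributes its full rectangle (area 290.00 mm²); Taking the union: the regions partially overlap — summed areas 606.50 mm² minus the doubly-counted overlap 58.50 mm² gives 548.00 mm² — area = 548.00 mm². So its area = 548.00 mm². Layer 4 (z = 1.28): the 13×4.5 cube contributes its full rectangle (area 58.50 mm²); the cylinder at (-2, 14) is not intersected at this z (z outside [9.5, 20.5]); the cube at (16, 15) is present — its section is the full 21.5×12 rectangle (area 258.00 mm²); the cube at (-3.5, -1) does not reach this height (z outside [5, 30]); Merging all regions: the 2 present regions are separate (no shared area or edge), so areas and boundary lengths simply add and each stays a separate island — area = 316.50 mm². So its area = 316.50 mm². Layer 65 is larger (548.00 vs 316.50 mm²).

layer 65 (z = 20.8 mm)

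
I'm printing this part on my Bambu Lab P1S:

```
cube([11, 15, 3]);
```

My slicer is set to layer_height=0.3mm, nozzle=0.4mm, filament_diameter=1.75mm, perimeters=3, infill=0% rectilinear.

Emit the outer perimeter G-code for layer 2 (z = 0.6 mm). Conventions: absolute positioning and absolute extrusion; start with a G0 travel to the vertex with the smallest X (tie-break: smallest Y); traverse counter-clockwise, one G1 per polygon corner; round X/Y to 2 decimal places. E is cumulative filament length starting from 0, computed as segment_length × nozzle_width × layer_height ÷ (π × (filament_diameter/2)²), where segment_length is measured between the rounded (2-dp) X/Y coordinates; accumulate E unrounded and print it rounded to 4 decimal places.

G0 X0.00 Y0.00 Z0.60
G1 X11.00 Y0.00 E0.5488
G1 X11.00 Y15.00 E1.2971
G1 X0.00 Y15.00 E1.8459
G1 X0.00 Y0.00 E2.5943

At z = 0.6 mm: the cube is present — its section is the full 11×15 rectangle. The outline is a single polygon with 4 vertices. Extrusion per mm of travel: 0.4 × 0.3 / (π × 0.875²) = 0.049890. Accumulating E over each segment gives final E = 2.5943.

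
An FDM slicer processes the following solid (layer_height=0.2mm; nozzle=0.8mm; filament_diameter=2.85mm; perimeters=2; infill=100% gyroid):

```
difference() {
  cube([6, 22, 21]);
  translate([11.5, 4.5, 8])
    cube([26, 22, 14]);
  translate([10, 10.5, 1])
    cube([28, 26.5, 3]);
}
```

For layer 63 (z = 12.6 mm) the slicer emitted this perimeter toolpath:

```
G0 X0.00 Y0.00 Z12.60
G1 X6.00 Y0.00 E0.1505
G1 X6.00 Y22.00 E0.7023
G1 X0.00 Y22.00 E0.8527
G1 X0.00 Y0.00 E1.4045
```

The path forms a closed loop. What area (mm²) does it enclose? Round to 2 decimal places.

Apply the shoelace formula to the sequence of (X, Y) vertices; enclosed area = 132.00 mm².

132.00 mm²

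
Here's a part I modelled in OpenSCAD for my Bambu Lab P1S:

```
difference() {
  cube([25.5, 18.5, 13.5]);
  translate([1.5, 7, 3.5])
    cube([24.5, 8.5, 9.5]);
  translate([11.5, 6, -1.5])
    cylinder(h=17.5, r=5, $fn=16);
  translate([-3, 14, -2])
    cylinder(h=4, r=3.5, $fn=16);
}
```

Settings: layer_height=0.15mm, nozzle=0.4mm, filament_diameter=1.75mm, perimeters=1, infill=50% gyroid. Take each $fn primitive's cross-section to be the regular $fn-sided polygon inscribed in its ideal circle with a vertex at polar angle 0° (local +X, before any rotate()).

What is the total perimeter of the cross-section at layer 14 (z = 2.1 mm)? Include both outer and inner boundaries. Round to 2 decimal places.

At z = 2.1 mm: the cube is present — its section is the full 25.5×18.5 rectangle (perimeter 88.00 mm); the cube at (1.5, 7) is not intersected at this z (z outside [3.5, 13]); the r=5 cylinder at (11.5, 6) gives a regular 16-gon of circumradius 5 (constant along its height) (perimeter = 2·16·5.000·sin(180°/16) = 31.21 mm); the cylinder at (-3, 14) is not intersected at this z (z outside [-2, 2]); Subtracting the remaining from the first: starting from the 25.5×18.5 cube, the r=5 cylinder at (11.5, 6) lies wholly inside it (removes its full 76.54 mm² and its 31.21 mm outline becomes a hole wall) — boundary (outer + 1 inner loop) = 119.21 mm. Overall, the cross-section is one region with 1 hole. Total boundary length (outer + inner) = 119.21 mm.

119.21 mm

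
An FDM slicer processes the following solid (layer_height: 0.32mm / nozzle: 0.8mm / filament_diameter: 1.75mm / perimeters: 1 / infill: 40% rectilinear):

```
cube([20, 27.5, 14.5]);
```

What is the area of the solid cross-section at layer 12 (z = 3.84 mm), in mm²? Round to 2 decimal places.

550.00 mm²

At z = 3.84 mm: the cube (footprint 20×27.5) is included at this height (area 550.00 mm²). Overall, the cross-section is a single solid region. Net area = 550.00 mm².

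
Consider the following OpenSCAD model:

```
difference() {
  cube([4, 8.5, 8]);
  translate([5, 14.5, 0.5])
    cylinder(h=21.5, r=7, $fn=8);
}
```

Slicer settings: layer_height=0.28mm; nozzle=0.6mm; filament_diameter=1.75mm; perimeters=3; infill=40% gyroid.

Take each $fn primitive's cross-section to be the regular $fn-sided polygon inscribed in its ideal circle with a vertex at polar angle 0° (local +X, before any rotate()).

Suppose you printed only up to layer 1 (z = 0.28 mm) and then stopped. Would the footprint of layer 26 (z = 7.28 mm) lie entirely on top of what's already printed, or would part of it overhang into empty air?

entirely on top

Compare the two slices. At z = 0.28: the cube (footprint 4×8.5) is included at this height (area 34.00 mm²); the cylinder at (5, 14.5) does not reach this height (z outside [0.5, 22]); After the difference (first − rest): none of the subtracted shapes is present at this height, so the 4×8.5 cube is unchanged — area = 34.00 mm². At z = 7.28: the 4×8.5 cube contributes its full rectangle (area 34.00 mm²); the r=7 cylinder at (5, 14.5) contributes a regular 8-gon of circumradius 7 (area = (8/2)·7.000²·sin(360°/8) = 138.59 mm²); After the difference (first − rest): starting from the 4×8.5 cube (34.00 mm²), the r=7 cylinder at (5, 14.5) partially overlaps it — only the 0.41 mm² overlap (of its 138.59 mm²) is removed, clipping the outline — area = 33.59 mm². Checking containment: the cross-section at z = 7.28 is a subset of the cross-section at z = 0.28.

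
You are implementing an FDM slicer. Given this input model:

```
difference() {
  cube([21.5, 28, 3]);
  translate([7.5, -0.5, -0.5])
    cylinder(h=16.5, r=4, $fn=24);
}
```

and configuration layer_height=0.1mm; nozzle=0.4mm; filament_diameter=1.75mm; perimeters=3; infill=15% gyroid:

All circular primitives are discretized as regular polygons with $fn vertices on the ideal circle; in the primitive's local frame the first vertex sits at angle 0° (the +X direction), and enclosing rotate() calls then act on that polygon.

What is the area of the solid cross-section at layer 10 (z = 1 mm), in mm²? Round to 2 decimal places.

581.12 mm²

At z = 1 mm: the cube is present — its section is the full 21.5×28 rectangle (area 602.00 mm²); the r=4 cylinder at (7.5, -0.5) contributes a regular 24-gon of circumradius 4 (area = (24/2)·4.000²·sin(360°/24) = 49.69 mm²); Subtracting the remaining from the first: starting from the 21.5×28 cube (602.00 mm²), the r=4 cylinder at (7.5, -0.5) partially overlaps it — only the 20.88 mm² overlap (of its 49.69 mm²) is removed, clipping the outline — area = 581.12 mm². Overall, the cross-section is a single solid region. Net area = 581.12 mm².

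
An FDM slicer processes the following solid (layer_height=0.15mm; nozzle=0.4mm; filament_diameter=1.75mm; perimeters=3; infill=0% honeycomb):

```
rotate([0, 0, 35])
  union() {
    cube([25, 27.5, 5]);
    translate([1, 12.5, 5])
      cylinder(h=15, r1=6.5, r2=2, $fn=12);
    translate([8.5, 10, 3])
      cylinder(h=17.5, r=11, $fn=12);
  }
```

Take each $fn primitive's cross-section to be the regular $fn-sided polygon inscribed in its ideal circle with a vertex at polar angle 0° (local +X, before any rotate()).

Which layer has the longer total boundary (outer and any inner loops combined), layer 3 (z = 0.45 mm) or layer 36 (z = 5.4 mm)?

layer 3 (z = 0.45 mm)

Layer 3 (z = 0.45): the 25×27.5 cube contributes its full rectangle (perimeter 105.00 mm); the cone at (1, 12.5) is absent (z outside [5, 20]); the cylinder at (8.5, 10) is not intersected at this z (z outside [3, 20.5]); Combining (union): only the 25×27.5 cube is present, so the union is just that shape — boundary = 105.00 mm; (whole slice rotated 35° about Z — lengths, areas and connectivity unchanged). So its perimeter = 105.00 mm. Layer 36 (z = 5.4): the cube does not reach this height (z outside [0, 5]); the cone at (1, 12.5) (r1=6.5→r2=2) has section circumradius 6.380 here — a regular 12-gon (perimeter = 2·12·6.380·sin(180°/12) = 39.63 mm); the cylinder at (8.5, 10): section is a regular 12-gon, circumradius r=11 (perimeter = 2·12·11.000·sin(180°/12) = 68.33 mm); Taking the union: the regions partially overlap (shared area 88.27 mm²), so the edge portions inside another operand are dropped and the merged outline is re-measured after clipping — boundary = 73.15 mm; (whole slice rotated 35° about Z — lengths, areas and connectivity unchanged). So its perimeter = 73.15 mm. Layer 3 is larger (105.00 vs 73.15 mm).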